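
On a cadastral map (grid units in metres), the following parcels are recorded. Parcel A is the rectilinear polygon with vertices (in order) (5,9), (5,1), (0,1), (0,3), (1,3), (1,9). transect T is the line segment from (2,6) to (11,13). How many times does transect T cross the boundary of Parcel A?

1

The segment meets the boundary at (5,8.333).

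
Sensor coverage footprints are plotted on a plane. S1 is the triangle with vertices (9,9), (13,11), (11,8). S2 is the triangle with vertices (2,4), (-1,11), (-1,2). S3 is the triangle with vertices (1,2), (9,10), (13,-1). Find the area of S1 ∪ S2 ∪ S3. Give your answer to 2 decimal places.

By inclusion–exclusion:
Individual areas: |S1| = 4, |S2| = 13.5, |S3| = 60.
|S1∩S2| = 0.
|S1∩S3| = 0.0684.
|S2∩S3| = 0.
|S1∩S2∩S3| = 0.
|S1 ∪ S2 ∪ S3| = 77.5 − 0.0684 + 0 = 77.43.

77.43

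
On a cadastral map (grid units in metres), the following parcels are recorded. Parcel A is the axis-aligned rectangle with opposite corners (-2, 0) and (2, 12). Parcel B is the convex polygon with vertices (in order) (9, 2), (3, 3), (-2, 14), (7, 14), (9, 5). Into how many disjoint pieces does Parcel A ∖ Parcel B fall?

Parcel A ∖ Parcel B is a single connected region.

1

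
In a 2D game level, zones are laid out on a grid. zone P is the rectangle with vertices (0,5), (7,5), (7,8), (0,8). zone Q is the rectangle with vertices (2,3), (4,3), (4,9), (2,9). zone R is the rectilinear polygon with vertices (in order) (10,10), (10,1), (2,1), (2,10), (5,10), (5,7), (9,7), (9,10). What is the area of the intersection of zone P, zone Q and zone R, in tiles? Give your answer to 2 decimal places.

The intersection is the polygon with vertices (4,5), (2,5), (2,8), (4,8).
By the shoelace formula its area is 6.00.

6.00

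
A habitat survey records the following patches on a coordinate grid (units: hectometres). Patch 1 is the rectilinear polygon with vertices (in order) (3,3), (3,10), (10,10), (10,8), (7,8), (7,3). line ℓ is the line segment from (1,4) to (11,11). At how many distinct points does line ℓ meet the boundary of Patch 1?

The segment meets the boundary at (9.571,10), (3,5.4).

2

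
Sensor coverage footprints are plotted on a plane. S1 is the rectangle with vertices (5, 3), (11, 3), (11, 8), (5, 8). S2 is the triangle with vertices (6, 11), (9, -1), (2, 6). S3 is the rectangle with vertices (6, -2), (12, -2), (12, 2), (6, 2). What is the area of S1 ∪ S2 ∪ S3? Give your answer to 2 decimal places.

70.25

By inclusion–exclusion:
Individual areas: |S1| = 30, |S2| = 31.5, |S3| = 24.
|S1∩S2| = 11.875.
|S1∩S3| = 0 (no overlap).
|S2∩S3| = 3.375.
|S1∩S2∩S3| = 0.
|S1 ∪ S2 ∪ S3| = 85.5 − 15.25 + 0 = 70.25.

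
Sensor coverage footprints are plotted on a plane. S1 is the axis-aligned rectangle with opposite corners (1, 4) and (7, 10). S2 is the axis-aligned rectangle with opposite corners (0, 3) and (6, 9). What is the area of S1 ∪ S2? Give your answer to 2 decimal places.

47.00

By inclusion–exclusion:
Individual areas: |S1| = 36, |S2| = 36.
|S1∩S2|: x∈[1,6], y∈[4,9] → 5·5 = 25.
|S1 ∪ S2| = 72 − 25 = 47.00.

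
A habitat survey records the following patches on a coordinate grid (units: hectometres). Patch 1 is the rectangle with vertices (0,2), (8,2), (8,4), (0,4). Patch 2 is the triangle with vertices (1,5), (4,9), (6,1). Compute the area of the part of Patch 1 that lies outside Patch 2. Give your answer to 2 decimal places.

|Patch 1| = 16, |Patch 1∩Patch 2| = 4.
|Patch 1 ∖ Patch 2| = |Patch 1| − |Patch 1∩Patch 2| = 16 − 4 = 12.00.

12.00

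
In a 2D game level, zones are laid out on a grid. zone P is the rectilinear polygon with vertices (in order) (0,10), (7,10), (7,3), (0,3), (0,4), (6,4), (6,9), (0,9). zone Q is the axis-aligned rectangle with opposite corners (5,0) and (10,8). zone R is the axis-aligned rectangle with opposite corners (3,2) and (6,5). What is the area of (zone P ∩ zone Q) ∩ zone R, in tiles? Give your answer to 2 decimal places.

|zone P ∩ zone Q| = 6.
|(zone P ∩ zone Q) ∩ zone R| = 1.00.

1.00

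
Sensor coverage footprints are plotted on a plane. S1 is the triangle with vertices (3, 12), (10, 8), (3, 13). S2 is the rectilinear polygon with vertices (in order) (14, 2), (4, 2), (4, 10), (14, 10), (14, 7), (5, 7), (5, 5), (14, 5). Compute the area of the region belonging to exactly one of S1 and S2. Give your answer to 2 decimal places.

64.10

|S1| = 3.5, |S2| = 62, |S1∩S2| = 0.7.
|S1 △ S2| = |S1| + |S2| − 2·|S1∩S2| = 3.5 + 62 − 1.4 = 64.10.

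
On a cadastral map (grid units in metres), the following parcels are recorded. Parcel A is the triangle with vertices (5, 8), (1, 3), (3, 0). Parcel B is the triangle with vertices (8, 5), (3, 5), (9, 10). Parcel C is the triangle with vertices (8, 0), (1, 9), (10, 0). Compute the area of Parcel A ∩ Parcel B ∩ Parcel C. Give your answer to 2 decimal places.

The intersection is the polygon with vertices (4.111,5), (3.674,5.562), (4.091,5.909), (4.4,5.6), (4.25,5).
By the shoelace formula its area is 0.37.

0.37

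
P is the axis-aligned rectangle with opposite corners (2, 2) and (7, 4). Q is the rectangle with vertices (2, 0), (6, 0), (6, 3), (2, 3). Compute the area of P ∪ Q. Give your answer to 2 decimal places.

By inclusion–exclusion:
Individual areas: |P| = 10, |Q| = 12.
|P∩Q|: x∈[2,6], y∈[2,3] → 4·1 = 4.
|P ∪ Q| = 22 − 4 = 18.00.

18.00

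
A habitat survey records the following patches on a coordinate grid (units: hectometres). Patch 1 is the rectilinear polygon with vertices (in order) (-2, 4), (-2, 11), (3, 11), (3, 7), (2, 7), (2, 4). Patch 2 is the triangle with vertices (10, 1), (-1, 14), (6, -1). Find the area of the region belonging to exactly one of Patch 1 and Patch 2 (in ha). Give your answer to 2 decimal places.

|Patch 1| = 32, |Patch 2| = 37, |Patch 1∩Patch 2| = 5.4044.
|Patch 1 △ Patch 2| = |Patch 1| + |Patch 2| − 2·|Patch 1∩Patch 2| = 32 + 37 − 10.8089 = 58.19.

58.19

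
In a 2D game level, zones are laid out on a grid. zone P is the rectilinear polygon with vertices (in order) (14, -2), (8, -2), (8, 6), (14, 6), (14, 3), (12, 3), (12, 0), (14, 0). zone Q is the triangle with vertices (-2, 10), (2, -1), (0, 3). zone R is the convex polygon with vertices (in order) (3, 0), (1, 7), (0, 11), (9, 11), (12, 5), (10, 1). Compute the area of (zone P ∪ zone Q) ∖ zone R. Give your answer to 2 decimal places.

|zone P ∪ zone Q| = 45.
|(zone P ∪ zone Q) ∩ zone R| = 16.0357.
|(zone P ∪ zone Q) ∖ zone R| = 45 − 16.0357 = 28.96.

28.96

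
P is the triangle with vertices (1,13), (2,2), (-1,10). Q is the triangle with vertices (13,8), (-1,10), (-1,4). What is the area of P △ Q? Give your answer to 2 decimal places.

39.11

|P| = 12.5, |Q| = 42, |P∩Q| = 7.6963.
|P △ Q| = |P| + |Q| − 2·|P∩Q| = 12.5 + 42 − 15.3926 = 39.11.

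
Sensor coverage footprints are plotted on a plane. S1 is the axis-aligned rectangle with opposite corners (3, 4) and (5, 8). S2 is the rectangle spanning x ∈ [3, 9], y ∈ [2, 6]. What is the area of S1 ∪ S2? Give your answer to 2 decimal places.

28.00

By inclusion–exclusion:
Individual areas: |S1| = 8, |S2| = 24.
|S1∩S2|: x∈[3,5], y∈[4,6] → 2·2 = 4.
|S1 ∪ S2| = 32 − 4 = 28.00.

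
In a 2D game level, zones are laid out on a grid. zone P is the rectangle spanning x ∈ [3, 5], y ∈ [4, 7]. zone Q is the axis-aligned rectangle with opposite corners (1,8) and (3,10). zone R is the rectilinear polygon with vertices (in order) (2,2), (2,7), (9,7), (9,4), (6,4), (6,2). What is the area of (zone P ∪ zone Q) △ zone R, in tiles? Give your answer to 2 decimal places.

|zone P ∪ zone Q| = 10.
|(zone P ∪ zone Q) ∩ zone R| = 6.
|(zone P ∪ zone Q) △ zone R| = 10 + 29 − 12 = 27.00.

27.00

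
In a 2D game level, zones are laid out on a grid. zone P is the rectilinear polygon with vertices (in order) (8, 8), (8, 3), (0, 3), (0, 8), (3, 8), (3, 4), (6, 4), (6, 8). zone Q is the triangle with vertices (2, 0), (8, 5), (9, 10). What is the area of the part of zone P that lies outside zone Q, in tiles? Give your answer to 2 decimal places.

|zone P| = 28, |zone P∩zone Q| = 7.3214.
|zone P ∖ zone Q| = |zone P| − |zone P∩zone Q| = 28 − 7.3214 = 20.68.

20.68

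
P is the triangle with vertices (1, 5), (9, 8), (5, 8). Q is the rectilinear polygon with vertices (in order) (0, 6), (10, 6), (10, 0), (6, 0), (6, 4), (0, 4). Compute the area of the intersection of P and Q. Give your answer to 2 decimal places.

The intersection is the polygon with vertices (1,5), (2.333,6), (3.667,6).
By the shoelace formula its area is 0.67.

0.67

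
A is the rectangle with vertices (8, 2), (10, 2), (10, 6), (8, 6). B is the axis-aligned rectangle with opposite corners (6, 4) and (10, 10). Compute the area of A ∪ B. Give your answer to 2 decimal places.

28.00

By inclusion–exclusion:
Individual areas: |A| = 8, |B| = 24.
|A∩B|: x∈[8,10], y∈[4,6] → 2·2 = 4.
|A ∪ B| = 32 − 4 = 28.00.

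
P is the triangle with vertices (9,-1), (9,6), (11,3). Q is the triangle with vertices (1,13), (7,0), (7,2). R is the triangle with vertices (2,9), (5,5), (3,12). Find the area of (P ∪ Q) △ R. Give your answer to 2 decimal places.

|P ∪ Q| = 13.
|(P ∪ Q) ∩ R| = 1.9396.
|(P ∪ Q) △ R| = 13 + 6.5 − 3.8793 = 15.62.

15.62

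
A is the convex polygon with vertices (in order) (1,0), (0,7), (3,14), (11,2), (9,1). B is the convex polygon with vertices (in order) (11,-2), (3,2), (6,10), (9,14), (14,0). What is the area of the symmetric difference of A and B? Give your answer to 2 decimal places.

101.96

|A| = 85, |B| = 92, |A∩B| = 37.52.
|A △ B| = |A| + |B| − 2·|A∩B| = 85 + 92 − 75.04 = 101.96.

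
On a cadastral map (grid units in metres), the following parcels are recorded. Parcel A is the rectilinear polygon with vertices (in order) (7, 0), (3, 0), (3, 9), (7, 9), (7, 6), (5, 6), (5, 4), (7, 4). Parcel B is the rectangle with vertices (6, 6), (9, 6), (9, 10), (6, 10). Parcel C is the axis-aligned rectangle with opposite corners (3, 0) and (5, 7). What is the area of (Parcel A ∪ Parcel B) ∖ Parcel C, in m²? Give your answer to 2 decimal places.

|Parcel A ∪ Parcel B| = 41.
|(Parcel A ∪ Parcel B) ∩ Parcel C| = 14.
|(Parcel A ∪ Parcel B) ∖ Parcel C| = 41 − 14 = 27.00.

27.00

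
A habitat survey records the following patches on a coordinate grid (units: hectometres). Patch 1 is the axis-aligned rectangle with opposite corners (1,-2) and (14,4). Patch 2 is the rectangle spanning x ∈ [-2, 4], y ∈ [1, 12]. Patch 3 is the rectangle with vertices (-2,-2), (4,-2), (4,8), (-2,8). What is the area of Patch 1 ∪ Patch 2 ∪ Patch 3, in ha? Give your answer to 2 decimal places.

144.00

By inclusion–exclusion:
Individual areas: |Patch 1| = 78, |Patch 2| = 66, |Patch 3| = 60.
|Patch 1∩Patch 2|: x∈[1,4], y∈[1,4] → 3·3 = 9.
|Patch 1∩Patch 3|: x∈[1,4], y∈[-2,4] → 3·6 = 18.
|Patch 2∩Patch 3|: x∈[-2,4], y∈[1,8] → 6·7 = 42.
|Patch 1∩Patch 2∩Patch 3| = 9.
|Patch 1 ∪ Patch 2 ∪ Patch 3| = 204 − 69 + 9 = 144.00.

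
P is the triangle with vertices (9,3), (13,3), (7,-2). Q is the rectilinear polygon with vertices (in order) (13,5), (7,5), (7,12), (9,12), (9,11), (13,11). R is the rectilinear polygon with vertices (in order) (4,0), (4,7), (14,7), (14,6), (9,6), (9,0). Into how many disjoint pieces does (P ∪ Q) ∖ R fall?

(P ∪ Q) ∖ R splits into 3 disjoint pieces (area 8.2, area 4, area 26).

3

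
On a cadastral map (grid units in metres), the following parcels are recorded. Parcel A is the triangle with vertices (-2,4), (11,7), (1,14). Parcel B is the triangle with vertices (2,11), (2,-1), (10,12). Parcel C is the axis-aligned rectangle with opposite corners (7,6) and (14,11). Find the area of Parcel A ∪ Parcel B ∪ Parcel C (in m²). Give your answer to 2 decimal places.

104.78

By inclusion–exclusion:
Individual areas: |Parcel A| = 60.5, |Parcel B| = 48, |Parcel C| = 35.
|Parcel A∩Parcel B| = 28.1889.
|Parcel A∩Parcel C| = 7.4462.
|Parcel B∩Parcel C| = 4.6202.
|Parcel A∩Parcel B∩Parcel C| = 1.5388.
|Parcel A ∪ Parcel B ∪ Parcel C| = 143.5 − 40.2552 + 1.5388 = 104.78.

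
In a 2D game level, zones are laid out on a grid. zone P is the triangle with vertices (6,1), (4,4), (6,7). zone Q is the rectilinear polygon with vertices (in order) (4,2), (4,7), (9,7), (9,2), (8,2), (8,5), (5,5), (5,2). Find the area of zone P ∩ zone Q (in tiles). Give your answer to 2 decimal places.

2.75

The intersection is the polygon with vertices (4,4), (6,7), (6,5), (5,5), (5,2.5).
By the shoelace formula its area is 2.75.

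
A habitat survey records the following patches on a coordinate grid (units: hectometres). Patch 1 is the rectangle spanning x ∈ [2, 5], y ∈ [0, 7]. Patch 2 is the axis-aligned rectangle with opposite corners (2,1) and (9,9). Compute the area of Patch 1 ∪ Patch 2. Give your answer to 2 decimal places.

By inclusion–exclusion:
Individual areas: |Patch 1| = 21, |Patch 2| = 56.
|Patch 1∩Patch 2|: x∈[2,5], y∈[1,7] → 3·6 = 18.
|Patch 1 ∪ Patch 2| = 77 − 18 = 59.00.

59.00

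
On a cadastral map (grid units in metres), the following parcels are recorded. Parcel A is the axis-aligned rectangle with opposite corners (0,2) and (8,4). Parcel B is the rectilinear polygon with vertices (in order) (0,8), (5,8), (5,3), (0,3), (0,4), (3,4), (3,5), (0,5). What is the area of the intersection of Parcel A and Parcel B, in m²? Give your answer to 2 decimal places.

5.00

The intersection is the polygon with vertices (5,4), (5,3), (0,3), (0,4), (3,4).
By the shoelace formula its area is 5.00.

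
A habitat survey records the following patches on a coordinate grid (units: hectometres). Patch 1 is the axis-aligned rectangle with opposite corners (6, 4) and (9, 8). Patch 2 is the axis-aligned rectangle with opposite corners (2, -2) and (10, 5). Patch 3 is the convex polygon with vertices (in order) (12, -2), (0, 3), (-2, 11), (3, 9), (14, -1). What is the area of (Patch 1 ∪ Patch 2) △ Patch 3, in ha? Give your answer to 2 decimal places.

74.36

|Patch 1 ∪ Patch 2| = 65.
|(Patch 1 ∪ Patch 2) ∩ Patch 3| = 33.8182.
|(Patch 1 ∪ Patch 2) △ Patch 3| = 65 + 77 − 67.6364 = 74.36.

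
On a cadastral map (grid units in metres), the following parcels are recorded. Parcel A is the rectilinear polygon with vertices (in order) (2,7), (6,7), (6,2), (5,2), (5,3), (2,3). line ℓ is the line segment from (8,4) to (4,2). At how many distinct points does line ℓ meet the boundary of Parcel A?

2

The segment meets the boundary at (5,2.5), (6,3).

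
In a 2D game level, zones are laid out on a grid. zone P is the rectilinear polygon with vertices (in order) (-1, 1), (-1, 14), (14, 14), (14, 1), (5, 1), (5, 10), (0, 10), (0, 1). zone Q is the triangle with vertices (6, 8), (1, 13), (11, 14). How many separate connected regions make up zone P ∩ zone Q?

1

zone P ∩ zone Q is a single connected region.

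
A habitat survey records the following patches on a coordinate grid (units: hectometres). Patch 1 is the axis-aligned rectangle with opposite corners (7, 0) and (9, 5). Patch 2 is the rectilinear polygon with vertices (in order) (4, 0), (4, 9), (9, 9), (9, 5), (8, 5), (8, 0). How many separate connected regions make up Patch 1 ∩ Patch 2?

Patch 1 ∩ Patch 2 is a single connected region.

1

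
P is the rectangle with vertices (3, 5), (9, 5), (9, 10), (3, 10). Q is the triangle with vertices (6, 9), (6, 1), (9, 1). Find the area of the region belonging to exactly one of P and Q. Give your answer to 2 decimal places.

36.00

|P| = 30, |Q| = 12, |P∩Q| = 3.
|P △ Q| = |P| + |Q| − 2·|P∩Q| = 30 + 12 − 6 = 36.00.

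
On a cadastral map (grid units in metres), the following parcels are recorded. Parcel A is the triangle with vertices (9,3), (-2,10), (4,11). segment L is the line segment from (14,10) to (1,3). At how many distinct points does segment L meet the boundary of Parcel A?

The segment meets the boundary at (5.333,5.333), (6.986,6.223).

2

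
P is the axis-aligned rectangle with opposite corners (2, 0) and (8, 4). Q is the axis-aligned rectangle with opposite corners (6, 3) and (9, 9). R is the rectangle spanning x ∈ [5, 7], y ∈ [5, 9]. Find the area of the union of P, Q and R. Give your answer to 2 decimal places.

44.00

By inclusion–exclusion:
Individual areas: |P| = 24, |Q| = 18, |R| = 8.
|P∩Q|: x∈[6,8], y∈[3,4] → 2·1 = 2.
|P∩R| = 0 (no overlap).
|Q∩R|: x∈[6,7], y∈[5,9] → 1·4 = 4.
|P∩Q∩R| = 0.
|P ∪ Q ∪ R| = 50 − 6 + 0 = 44.00.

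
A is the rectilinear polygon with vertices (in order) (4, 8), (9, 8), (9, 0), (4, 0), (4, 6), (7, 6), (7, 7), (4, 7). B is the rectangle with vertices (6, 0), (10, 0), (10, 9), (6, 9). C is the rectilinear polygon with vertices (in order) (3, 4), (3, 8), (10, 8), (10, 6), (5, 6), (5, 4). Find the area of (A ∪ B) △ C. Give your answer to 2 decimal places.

|A ∪ B| = 50.
|(A ∪ B) ∩ C| = 12.
|(A ∪ B) △ C| = 50 + 18 − 24 = 44.00.

44.00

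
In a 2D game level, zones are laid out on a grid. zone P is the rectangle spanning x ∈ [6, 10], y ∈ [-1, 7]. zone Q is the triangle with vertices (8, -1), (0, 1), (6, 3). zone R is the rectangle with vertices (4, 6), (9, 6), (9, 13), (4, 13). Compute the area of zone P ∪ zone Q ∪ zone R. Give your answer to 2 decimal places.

74.50

By inclusion–exclusion:
Individual areas: |zone P| = 32, |zone Q| = 14, |zone R| = 35.
|zone P∩zone Q| = 3.5.
|zone P∩zone R|: x∈[6,9], y∈[6,7] → 3·1 = 3.
|zone Q∩zone R| = 0.
|zone P∩zone Q∩zone R| = 0.
|zone P ∪ zone Q ∪ zone R| = 81 − 6.5 + 0 = 74.50.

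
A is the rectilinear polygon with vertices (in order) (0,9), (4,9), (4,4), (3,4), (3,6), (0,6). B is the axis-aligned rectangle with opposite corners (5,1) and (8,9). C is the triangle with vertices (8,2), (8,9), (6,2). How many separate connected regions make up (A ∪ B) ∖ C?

(A ∪ B) ∖ C splits into 2 disjoint pieces (area 14, area 17).

2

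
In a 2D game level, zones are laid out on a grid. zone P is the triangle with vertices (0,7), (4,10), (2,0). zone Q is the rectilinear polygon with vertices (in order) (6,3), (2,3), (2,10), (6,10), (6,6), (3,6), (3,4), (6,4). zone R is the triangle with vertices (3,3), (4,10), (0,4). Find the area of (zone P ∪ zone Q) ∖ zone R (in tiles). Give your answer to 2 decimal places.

21.49

|zone P ∪ zone Q| = 31.5.
|(zone P ∪ zone Q) ∩ zone R| = 10.0075.
|(zone P ∪ zone Q) ∖ zone R| = 31.5 − 10.0075 = 21.49.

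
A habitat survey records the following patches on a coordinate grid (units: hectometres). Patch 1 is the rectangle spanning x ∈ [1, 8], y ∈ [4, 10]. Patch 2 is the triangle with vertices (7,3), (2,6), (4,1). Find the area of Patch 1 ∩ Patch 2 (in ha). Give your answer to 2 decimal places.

The intersection is the polygon with vertices (2.8,4), (2,6), (5.333,4).
By the shoelace formula its area is 2.53.

2.53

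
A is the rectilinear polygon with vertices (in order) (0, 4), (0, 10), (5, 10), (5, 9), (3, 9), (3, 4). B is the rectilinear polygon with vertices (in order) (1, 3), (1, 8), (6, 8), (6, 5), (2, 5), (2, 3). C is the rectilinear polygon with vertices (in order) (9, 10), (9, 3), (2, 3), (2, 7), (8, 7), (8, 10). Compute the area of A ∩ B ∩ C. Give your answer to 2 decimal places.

2.00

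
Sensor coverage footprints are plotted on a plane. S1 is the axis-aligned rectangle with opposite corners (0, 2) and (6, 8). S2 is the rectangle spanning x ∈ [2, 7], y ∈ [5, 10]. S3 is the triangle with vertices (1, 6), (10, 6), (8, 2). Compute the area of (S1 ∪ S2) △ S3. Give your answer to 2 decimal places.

|S1 ∪ S2| = 49.
|(S1 ∪ S2) ∩ S3| = 8.1429.
|(S1 ∪ S2) △ S3| = 49 + 18 − 16.2857 = 50.71.

50.71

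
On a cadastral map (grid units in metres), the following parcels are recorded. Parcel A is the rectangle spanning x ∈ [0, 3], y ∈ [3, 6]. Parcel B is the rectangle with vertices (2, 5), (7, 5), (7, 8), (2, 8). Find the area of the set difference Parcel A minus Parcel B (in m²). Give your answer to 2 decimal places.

8.00

|Parcel A∩Parcel B|: x∈[2,3], y∈[5,6] → 1·1 = 1.
|Parcel A| = 9.
|Parcel A ∖ Parcel B| = |Parcel A| − |Parcel A∩Parcel B| = 9 − 1 = 8.00.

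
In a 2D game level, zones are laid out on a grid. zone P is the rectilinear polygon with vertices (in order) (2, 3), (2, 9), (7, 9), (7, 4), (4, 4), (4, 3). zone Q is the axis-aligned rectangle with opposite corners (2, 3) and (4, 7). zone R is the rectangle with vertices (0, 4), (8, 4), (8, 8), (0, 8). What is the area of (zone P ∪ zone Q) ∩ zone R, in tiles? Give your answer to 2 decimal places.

20.00

The region (zone P ∪ zone Q) ∩ zone R is the polygon with vertices (2,8), (7,8), (7,4), (4,4), (2,4), (2,7).
By the shoelace formula its area is 20.00.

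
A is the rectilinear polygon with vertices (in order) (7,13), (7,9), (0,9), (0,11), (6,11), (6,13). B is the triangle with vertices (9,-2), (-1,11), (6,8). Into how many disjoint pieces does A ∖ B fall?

A ∖ B splits into 2 disjoint pieces (area 13.119, area 0.1885).

2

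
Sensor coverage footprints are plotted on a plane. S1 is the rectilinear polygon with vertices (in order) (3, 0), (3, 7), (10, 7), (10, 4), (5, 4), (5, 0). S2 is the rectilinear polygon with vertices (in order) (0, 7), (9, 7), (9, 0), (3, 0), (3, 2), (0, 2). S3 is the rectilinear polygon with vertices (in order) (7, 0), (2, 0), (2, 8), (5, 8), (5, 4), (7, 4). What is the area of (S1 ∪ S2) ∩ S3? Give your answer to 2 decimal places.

27.00

|S1 ∪ S2| = 60.
|(S1 ∪ S2) ∩ S3| = 27.00.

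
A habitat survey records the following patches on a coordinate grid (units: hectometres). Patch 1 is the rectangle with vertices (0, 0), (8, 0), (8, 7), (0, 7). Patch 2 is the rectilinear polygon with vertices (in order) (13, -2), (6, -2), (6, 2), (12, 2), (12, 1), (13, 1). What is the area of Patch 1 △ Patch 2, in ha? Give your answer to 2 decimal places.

75.00

|Patch 1| = 56, |Patch 2| = 27, |Patch 1∩Patch 2| = 4.
|Patch 1 △ Patch 2| = |Patch 1| + |Patch 2| − 2·|Patch 1∩Patch 2| = 56 + 27 − 8 = 75.00.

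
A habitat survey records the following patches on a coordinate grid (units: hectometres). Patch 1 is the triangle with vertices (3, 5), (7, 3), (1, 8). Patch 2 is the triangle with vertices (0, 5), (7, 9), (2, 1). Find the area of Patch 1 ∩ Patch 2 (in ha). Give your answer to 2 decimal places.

The intersection is the polygon with vertices (3,5), (2.172,6.241), (2.729,6.559), (4.534,5.055), (4.143,4.429).
By the shoelace formula its area is 2.15.

2.15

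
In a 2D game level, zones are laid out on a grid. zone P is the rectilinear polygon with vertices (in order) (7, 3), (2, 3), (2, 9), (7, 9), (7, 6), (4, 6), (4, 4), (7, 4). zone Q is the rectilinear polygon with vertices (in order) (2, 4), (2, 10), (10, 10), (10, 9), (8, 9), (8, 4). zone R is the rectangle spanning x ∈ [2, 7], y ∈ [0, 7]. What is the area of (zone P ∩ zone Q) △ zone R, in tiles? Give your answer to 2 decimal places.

|zone P ∩ zone Q| = 19.
|(zone P ∩ zone Q) ∩ zone R| = 9.
|(zone P ∩ zone Q) △ zone R| = 19 + 35 − 18 = 36.00.

36.00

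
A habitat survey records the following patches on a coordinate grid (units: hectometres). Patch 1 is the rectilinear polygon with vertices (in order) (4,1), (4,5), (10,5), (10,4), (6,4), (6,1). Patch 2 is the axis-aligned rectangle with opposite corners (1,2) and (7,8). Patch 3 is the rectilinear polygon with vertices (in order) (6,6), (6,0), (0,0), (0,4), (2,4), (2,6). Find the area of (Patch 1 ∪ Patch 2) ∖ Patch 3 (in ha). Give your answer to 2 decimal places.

21.00

|Patch 1 ∪ Patch 2| = 41.
|(Patch 1 ∪ Patch 2) ∩ Patch 3| = 20.
|(Patch 1 ∪ Patch 2) ∖ Patch 3| = 41 − 20 = 21.00.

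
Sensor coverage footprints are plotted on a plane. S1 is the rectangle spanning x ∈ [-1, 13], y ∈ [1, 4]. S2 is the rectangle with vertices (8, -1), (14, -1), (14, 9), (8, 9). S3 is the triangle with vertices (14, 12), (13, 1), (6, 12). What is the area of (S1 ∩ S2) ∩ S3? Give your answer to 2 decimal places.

The region (S1 ∩ S2) ∩ S3 is the polygon with vertices (13,1), (11.091,4), (13,4).
By the shoelace formula its area is 2.86.

2.86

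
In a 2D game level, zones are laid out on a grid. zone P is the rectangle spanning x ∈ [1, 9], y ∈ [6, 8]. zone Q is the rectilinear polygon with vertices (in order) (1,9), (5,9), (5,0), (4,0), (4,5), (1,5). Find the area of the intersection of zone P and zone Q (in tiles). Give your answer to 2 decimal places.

8.00

The intersection is the polygon with vertices (5,8), (5,6), (1,6), (1,8).
By the shoelace formula its area is 8.00.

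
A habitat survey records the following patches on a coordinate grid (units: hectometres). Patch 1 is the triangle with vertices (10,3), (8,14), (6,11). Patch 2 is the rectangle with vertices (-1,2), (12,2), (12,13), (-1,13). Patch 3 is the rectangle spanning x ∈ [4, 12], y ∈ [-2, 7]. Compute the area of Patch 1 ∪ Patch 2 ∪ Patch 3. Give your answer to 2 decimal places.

By inclusion–exclusion:
Individual areas: |Patch 1| = 14, |Patch 2| = 143, |Patch 3| = 72.
|Patch 1∩Patch 2| = 13.5758.
|Patch 1∩Patch 3| = 2.5455.
|Patch 2∩Patch 3|: x∈[4,12], y∈[2,7] → 8·5 = 40.
|Patch 1∩Patch 2∩Patch 3| = 2.5455.
|Patch 1 ∪ Patch 2 ∪ Patch 3| = 229 − 56.1212 + 2.5455 = 175.42.

175.42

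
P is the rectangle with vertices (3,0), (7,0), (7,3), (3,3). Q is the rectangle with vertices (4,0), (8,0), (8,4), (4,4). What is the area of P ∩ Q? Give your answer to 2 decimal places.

9.00

|P∩Q|: x∈[4,7], y∈[0,3] → 3·3 = 9.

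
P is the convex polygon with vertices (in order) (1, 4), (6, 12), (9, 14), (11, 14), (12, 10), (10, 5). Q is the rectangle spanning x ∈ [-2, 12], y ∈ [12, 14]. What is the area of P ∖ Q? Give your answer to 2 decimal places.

|P| = 63.5, |P∩Q| = 7.5.
|P ∖ Q| = |P| − |P∩Q| = 63.5 − 7.5 = 56.00.

56.00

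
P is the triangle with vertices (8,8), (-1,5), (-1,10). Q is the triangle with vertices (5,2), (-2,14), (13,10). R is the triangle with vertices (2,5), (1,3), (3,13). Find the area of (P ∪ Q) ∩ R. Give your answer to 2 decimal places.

1.86

The region (P ∪ Q) ∩ R is the polygon with vertices (2.96,12.677), (2.13,6.043), (1.571,5.857), (2.937,12.684).
By the shoelace formula its area is 1.86.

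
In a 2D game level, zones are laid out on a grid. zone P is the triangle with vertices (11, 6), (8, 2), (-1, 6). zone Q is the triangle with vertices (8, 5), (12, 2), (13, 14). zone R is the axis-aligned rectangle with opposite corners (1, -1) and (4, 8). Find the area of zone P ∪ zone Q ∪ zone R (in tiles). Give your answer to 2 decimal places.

68.27

By inclusion–exclusion:
Individual areas: |zone P| = 24, |zone Q| = 25.5, |zone R| = 27.
|zone P∩zone Q| = 3.5622.
|zone P∩zone R| = 4.6667.
|zone Q∩zone R| = 0.
|zone P∩zone Q∩zone R| = 0.
|zone P ∪ zone Q ∪ zone R| = 76.5 − 8.2289 + 0 = 68.27.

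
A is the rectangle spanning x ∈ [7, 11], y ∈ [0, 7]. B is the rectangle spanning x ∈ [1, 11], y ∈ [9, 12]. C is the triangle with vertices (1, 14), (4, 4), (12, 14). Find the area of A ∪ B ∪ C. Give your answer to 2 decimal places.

By inclusion–exclusion:
Individual areas: |A| = 28, |B| = 30, |C| = 55.
|A∩B| = 0 (no overlap).
|A∩C| = 0.
|B∩C| = 21.45.
|A∩B∩C| = 0.
|A ∪ B ∪ C| = 113 − 21.45 + 0 = 91.55.

91.55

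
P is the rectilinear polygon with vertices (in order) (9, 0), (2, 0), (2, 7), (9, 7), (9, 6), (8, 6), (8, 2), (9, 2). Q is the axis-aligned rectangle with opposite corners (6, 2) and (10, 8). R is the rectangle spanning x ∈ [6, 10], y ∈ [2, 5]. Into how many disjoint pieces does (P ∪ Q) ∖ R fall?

(P ∪ Q) ∖ R is a single connected region.

1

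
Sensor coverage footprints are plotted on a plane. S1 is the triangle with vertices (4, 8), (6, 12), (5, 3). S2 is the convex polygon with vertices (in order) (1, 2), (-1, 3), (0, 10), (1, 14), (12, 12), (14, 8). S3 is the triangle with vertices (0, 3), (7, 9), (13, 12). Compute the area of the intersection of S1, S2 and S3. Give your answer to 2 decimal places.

0.92

The intersection is the polygon with vertices (5.417,6.75), (4.392,6.04), (4.268,6.659), (5.526,7.737).
By the shoelace formula its area is 0.92.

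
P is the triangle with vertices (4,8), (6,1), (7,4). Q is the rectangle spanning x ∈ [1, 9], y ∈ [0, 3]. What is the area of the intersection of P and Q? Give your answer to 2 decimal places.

The intersection is the polygon with vertices (6,1), (5.429,3), (6.667,3).
By the shoelace formula its area is 1.24.

1.24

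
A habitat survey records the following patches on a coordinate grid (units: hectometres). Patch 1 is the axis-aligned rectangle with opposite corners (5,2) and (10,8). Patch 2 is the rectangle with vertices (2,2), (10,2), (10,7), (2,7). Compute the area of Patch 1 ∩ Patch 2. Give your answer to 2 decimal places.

25.00

|Patch 1∩Patch 2|: x∈[5,10], y∈[2,7] → 5·5 = 25.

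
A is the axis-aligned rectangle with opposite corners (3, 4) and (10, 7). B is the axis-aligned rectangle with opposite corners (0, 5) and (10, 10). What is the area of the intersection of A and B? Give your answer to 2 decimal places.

14.00

|A∩B|: x∈[3,10], y∈[5,7] → 7·2 = 14.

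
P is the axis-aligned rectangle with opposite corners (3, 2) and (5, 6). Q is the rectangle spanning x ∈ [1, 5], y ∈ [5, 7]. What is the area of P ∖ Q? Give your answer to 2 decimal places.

|P∩Q|: x∈[3,5], y∈[5,6] → 2·1 = 2.
|P| = 8.
|P ∖ Q| = |P| − |P∩Q| = 8 − 2 = 6.00.

6.00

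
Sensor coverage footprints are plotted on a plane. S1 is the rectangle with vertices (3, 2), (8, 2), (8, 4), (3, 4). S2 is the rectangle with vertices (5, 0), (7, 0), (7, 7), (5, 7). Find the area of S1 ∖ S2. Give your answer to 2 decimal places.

|S1∩S2|: x∈[5,7], y∈[2,4] → 2·2 = 4.
|S1| = 10.
|S1 ∖ S2| = |S1| − |S1∩S2| = 10 − 4 = 6.00.

6.00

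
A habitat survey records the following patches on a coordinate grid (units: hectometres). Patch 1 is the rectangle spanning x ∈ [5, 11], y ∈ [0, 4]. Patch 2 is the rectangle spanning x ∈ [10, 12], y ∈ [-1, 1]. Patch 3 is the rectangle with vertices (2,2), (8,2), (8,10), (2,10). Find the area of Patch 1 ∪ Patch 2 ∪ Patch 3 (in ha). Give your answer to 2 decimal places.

By inclusion–exclusion:
Individual areas: |Patch 1| = 24, |Patch 2| = 4, |Patch 3| = 48.
|Patch 1∩Patch 2|: x∈[10,11], y∈[0,1] → 1·1 = 1.
|Patch 1∩Patch 3|: x∈[5,8], y∈[2,4] → 3·2 = 6.
|Patch 2∩Patch 3| = 0 (no overlap).
|Patch 1∩Patch 2∩Patch 3| = 0.
|Patch 1 ∪ Patch 2 ∪ Patch 3| = 76 − 7 + 0 = 69.00.

69.00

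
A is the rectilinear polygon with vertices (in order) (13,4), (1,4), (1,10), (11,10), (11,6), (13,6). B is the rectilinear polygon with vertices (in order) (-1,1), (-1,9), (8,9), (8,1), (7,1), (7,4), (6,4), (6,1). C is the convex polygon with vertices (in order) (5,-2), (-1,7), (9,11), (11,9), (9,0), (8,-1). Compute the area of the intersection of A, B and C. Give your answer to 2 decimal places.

The intersection is the polygon with vertices (6,4), (1,4), (1,7.8), (4,9), (8,9), (8,4), (7,4).
By the shoelace formula its area is 33.20.

33.20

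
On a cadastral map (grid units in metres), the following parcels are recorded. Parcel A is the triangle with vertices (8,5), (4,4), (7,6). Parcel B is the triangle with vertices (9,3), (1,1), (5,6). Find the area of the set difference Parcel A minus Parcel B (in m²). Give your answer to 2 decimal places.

1.39

|Parcel A| = 2.5, |Parcel A∩Parcel B| = 1.1121.
|Parcel A ∖ Parcel B| = |Parcel A| − |Parcel A∩Parcel B| = 2.5 − 1.1121 = 1.39.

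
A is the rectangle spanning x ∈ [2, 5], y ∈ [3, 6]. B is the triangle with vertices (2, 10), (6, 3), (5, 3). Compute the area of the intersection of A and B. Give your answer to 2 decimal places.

The intersection is the polygon with vertices (5,3), (3.714,6), (4.286,6), (5,4.75).
By the shoelace formula its area is 1.48.

1.48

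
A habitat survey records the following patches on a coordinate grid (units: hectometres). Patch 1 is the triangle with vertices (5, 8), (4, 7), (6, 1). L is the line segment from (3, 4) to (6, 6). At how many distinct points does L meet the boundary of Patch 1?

The segment meets the boundary at (5.348,5.565), (4.636,5.091).

2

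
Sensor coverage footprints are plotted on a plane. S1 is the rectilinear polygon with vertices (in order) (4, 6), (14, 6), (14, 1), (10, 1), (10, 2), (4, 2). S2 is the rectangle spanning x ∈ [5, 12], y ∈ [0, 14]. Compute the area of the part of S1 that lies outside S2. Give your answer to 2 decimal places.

14.00

|S1| = 44, |S1∩S2| = 30.
|S1 ∖ S2| = |S1| − |S1∩S2| = 44 − 30 = 14.00.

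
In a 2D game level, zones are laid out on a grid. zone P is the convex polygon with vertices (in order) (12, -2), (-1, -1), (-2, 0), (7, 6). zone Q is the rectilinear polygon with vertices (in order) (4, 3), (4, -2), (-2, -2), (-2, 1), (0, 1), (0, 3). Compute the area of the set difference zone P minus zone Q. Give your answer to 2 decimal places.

39.37

|zone P| = 57, |zone P∩zone Q| = 17.6282.
|zone P ∖ zone Q| = |zone P| − |zone P∩zone Q| = 57 − 17.6282 = 39.37.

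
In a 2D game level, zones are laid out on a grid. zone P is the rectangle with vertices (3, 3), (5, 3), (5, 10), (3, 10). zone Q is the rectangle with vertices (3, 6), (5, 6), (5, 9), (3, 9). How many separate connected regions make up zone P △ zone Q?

zone P △ zone Q splits into 2 disjoint pieces (area 6, area 2).

2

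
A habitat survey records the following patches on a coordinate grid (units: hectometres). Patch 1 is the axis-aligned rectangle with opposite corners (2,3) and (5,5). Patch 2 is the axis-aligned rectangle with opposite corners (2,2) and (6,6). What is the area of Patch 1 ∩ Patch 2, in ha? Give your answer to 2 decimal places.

6.00

|Patch 1∩Patch 2|: x∈[2,5], y∈[3,5] → 3·2 = 6.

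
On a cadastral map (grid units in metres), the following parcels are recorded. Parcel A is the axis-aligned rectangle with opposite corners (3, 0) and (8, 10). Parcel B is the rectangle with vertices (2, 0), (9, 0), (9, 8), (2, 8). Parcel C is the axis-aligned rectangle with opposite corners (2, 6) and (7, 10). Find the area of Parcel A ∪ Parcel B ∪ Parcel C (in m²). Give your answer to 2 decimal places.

68.00

By inclusion–exclusion:
Individual areas: |Parcel A| = 50, |Parcel B| = 56, |Parcel C| = 20.
|Parcel A∩Parcel B|: x∈[3,8], y∈[0,8] → 5·8 = 40.
|Parcel A∩Parcel C|: x∈[3,7], y∈[6,10] → 4·4 = 16.
|Parcel B∩Parcel C|: x∈[2,7], y∈[6,8] → 5·2 = 10.
|Parcel A∩Parcel B∩Parcel C| = 8.
|Parcel A ∪ Parcel B ∪ Parcel C| = 126 − 66 + 8 = 68.00.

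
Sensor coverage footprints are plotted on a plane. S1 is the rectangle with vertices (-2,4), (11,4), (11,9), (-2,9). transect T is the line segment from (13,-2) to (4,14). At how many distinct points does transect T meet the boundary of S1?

2

The segment meets the boundary at (6.812,9), (9.625,4).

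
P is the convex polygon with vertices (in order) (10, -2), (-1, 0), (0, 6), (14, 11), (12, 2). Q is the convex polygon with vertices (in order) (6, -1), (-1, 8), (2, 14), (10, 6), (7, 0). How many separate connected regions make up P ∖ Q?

P ∖ Q is a single connected region.

1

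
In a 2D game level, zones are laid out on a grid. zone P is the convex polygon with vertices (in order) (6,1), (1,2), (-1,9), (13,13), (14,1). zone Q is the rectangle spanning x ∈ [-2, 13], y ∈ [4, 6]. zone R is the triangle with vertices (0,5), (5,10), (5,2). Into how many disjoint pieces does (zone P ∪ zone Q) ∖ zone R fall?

(zone P ∪ zone Q) ∖ zone R is a single connected region.

1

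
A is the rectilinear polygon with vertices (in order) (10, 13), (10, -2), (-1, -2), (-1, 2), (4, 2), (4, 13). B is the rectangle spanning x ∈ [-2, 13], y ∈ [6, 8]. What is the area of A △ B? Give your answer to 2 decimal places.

|A| = 110, |B| = 30, |A∩B| = 12.
|A △ B| = |A| + |B| − 2·|A∩B| = 110 + 30 − 24 = 116.00.

116.00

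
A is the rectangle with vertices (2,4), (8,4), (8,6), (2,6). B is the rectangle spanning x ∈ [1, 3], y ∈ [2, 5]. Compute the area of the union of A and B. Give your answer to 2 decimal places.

17.00

By inclusion–exclusion:
Individual areas: |A| = 12, |B| = 6.
|A∩B|: x∈[2,3], y∈[4,5] → 1·1 = 1.
|A ∪ B| = 18 − 1 = 17.00.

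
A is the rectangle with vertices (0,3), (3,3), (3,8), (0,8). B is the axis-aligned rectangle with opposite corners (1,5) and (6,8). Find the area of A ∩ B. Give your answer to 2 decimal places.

6.00

|A∩B|: x∈[1,3], y∈[5,8] → 2·3 = 6.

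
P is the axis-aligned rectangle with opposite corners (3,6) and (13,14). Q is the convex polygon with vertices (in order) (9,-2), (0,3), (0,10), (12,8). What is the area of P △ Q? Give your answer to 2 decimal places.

126.20

|P| = 80, |Q| = 94.5, |P∩Q| = 24.15.
|P △ Q| = |P| + |Q| − 2·|P∩Q| = 80 + 94.5 − 48.3 = 126.20.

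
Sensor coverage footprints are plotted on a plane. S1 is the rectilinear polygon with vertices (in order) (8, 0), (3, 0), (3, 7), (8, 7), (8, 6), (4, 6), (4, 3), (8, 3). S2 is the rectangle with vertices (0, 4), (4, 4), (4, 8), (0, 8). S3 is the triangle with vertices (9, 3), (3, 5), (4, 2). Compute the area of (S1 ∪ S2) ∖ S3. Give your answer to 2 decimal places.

|S1 ∪ S2| = 36.
|(S1 ∪ S2) ∩ S3| = 3.7333.
|(S1 ∪ S2) ∖ S3| = 36 − 3.7333 = 32.27.

32.27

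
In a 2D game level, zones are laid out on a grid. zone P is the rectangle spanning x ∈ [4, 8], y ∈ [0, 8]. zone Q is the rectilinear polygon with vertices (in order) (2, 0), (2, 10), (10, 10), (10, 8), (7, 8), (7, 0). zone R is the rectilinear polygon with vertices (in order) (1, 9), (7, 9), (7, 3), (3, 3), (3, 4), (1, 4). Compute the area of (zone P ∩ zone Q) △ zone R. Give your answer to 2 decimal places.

28.00

|zone P ∩ zone Q| = 24.
|(zone P ∩ zone Q) ∩ zone R| = 15.
|(zone P ∩ zone Q) △ zone R| = 24 + 34 − 30 = 28.00.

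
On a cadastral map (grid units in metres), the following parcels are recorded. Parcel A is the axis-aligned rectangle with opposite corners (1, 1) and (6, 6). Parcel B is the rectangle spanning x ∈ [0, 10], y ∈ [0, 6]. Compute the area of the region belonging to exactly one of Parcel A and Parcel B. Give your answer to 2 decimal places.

35.00

|Parcel A∩Parcel B|: x∈[1,6], y∈[1,6] → 5·5 = 25.
|Parcel A △ Parcel B| = |Parcel A| + |Parcel B| − 2·|Parcel A∩Parcel B| = 25 + 60 − 50 = 35.00.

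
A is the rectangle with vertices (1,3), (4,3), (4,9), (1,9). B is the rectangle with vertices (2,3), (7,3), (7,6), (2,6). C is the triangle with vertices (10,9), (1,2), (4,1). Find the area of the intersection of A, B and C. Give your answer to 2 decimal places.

The intersection is the polygon with vertices (2.286,3), (4,4.333), (4,3).
By the shoelace formula its area is 1.14.

1.14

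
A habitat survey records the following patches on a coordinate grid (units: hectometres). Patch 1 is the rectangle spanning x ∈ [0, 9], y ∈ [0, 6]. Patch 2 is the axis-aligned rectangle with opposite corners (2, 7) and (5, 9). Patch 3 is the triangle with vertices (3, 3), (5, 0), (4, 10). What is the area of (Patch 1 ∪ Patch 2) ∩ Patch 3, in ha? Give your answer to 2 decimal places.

7.53

|Patch 1 ∪ Patch 2| = 60.
|(Patch 1 ∪ Patch 2) ∩ Patch 3| = 7.53.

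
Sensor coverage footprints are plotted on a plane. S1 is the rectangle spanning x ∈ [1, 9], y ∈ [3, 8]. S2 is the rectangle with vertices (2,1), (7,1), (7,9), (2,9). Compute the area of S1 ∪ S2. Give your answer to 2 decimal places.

55.00

By inclusion–exclusion:
Individual areas: |S1| = 40, |S2| = 40.
|S1∩S2|: x∈[2,7], y∈[3,8] → 5·5 = 25.
|S1 ∪ S2| = 80 − 25 = 55.00.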